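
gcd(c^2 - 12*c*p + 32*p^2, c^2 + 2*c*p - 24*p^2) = -c + 4*p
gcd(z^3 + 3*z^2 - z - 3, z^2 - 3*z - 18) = z + 3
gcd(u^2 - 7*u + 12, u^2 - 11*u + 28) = u - 4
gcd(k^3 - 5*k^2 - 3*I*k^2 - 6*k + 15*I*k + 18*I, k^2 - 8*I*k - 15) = k - 3*I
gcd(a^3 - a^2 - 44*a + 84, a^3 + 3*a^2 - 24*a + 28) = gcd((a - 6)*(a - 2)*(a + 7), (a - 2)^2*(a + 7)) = a^2 + 5*a - 14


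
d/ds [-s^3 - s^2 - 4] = s*(-3*s - 2)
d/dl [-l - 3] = -1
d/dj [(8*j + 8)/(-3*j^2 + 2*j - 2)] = 8*(3*j^2 + 6*j - 4)/(9*j^4 - 12*j^3 + 16*j^2 - 8*j + 4)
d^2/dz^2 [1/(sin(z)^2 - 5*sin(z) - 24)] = (-4*sin(z)^4 + 15*sin(z)^3 - 115*sin(z)^2 + 90*sin(z) + 98)/((sin(z) - 8)^3*(sin(z) + 3)^3)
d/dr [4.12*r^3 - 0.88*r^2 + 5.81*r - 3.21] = 12.36*r^2 - 1.76*r + 5.81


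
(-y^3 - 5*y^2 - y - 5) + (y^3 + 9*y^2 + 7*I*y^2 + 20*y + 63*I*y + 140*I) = 4*y^2 + 7*I*y^2 + 19*y + 63*I*y - 5 + 140*I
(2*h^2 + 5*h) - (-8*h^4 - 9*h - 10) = 8*h^4 + 2*h^2 + 14*h + 10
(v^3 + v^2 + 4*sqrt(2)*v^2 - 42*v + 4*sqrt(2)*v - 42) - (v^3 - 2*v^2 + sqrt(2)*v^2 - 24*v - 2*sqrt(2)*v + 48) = 3*v^2 + 3*sqrt(2)*v^2 - 18*v + 6*sqrt(2)*v - 90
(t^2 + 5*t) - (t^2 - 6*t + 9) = 11*t - 9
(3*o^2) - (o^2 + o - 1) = 2*o^2 - o + 1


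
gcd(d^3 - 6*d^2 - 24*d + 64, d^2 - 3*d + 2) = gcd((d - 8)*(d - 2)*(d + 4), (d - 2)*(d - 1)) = d - 2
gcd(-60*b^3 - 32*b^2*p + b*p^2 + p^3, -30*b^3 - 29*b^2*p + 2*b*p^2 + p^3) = 1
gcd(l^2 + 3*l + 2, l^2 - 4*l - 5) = l + 1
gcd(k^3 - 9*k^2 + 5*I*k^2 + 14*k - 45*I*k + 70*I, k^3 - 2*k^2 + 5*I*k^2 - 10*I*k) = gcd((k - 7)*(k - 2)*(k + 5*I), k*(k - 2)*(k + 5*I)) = k^2 + k*(-2 + 5*I) - 10*I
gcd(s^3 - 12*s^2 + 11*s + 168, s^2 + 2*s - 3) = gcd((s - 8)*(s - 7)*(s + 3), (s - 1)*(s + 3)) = s + 3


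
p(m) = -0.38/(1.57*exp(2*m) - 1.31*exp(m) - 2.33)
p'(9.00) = 0.00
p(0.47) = 0.93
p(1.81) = -0.01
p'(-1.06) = -0.00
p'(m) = -0.38*(-3.14*exp(2*m) + 1.31*exp(m))/(1.57*exp(2*m) - 1.31*exp(m) - 2.33)^2 = (1.1932*exp(m) - 0.4978)*exp(m)/(-1.57*exp(2*m) + 1.31*exp(m) + 2.33)^2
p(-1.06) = 0.15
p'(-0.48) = 0.02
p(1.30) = -0.03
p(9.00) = 0.00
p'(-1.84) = -0.01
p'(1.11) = 0.14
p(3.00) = 0.00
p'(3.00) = 0.00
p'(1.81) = 0.02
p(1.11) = -0.05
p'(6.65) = 0.00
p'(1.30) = 0.07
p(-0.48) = 0.15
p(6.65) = -0.00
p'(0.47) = 13.64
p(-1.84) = 0.15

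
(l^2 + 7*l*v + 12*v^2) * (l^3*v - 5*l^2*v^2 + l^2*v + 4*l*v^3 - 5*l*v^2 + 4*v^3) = l^5*v + 2*l^4*v^2 + l^4*v - 19*l^3*v^3 + 2*l^3*v^2 - 32*l^2*v^4 - 19*l^2*v^3 + 48*l*v^5 - 32*l*v^4 + 48*v^5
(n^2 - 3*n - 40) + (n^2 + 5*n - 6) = 2*n^2 + 2*n - 46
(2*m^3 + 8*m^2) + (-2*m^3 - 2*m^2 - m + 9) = 6*m^2 - m + 9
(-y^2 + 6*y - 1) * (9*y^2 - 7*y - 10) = -9*y^4 + 61*y^3 - 41*y^2 - 53*y + 10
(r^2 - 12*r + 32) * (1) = r^2 - 12*r + 32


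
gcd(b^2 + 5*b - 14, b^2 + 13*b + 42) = b + 7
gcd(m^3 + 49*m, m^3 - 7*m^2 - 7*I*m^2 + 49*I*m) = m^2 - 7*I*m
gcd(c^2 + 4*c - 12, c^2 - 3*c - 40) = 1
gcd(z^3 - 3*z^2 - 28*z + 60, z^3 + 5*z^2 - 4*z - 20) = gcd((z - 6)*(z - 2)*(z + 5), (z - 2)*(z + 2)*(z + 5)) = z^2 + 3*z - 10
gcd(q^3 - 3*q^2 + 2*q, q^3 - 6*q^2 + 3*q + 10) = q - 2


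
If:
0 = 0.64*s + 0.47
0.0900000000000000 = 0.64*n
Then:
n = 0.14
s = -0.73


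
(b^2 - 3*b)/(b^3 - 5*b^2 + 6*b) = 1/(b - 2)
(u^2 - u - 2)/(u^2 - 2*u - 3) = (u - 2)/(u - 3)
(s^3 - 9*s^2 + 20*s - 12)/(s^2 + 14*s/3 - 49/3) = 3*(s^3 - 9*s^2 + 20*s - 12)/(3*s^2 + 14*s - 49)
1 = 1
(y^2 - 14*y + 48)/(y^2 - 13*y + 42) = (y - 8)/(y - 7)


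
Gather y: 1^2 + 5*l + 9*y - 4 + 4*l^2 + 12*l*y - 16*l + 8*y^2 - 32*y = 4*l^2 - 11*l + 8*y^2 + y*(12*l - 23) - 3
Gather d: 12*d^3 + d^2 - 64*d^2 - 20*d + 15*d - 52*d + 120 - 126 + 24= 12*d^3 - 63*d^2 - 57*d + 18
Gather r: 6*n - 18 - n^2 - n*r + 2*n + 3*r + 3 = -n^2 + 8*n + r*(3 - n) - 15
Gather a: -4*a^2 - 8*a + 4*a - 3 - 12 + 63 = -4*a^2 - 4*a + 48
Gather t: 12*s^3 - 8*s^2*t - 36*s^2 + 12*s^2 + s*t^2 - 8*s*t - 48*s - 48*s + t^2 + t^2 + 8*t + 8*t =12*s^3 - 24*s^2 - 96*s + t^2*(s + 2) + t*(-8*s^2 - 8*s + 16)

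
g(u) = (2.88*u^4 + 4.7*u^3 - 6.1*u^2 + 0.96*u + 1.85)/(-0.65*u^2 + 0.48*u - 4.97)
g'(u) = (1.3*u - 0.48)*(2.88*u^4 + 4.7*u^3 - 6.1*u^2 + 0.96*u + 1.85)/(-0.65*u^2 + 0.48*u - 4.97)^2 + (11.52*u^3 + 14.1*u^2 - 12.2*u + 0.96)/(-0.65*u^2 + 0.48*u - 4.97)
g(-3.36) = -8.52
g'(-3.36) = 13.98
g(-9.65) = -287.68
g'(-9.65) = 73.77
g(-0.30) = -0.18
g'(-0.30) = -1.11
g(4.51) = -93.89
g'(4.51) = -48.92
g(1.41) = -2.80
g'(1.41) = -7.21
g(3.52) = -50.89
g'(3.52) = -37.65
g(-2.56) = -0.41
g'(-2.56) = 6.42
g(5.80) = -165.41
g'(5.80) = -61.72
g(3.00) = -33.05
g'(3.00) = -30.84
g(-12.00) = -486.05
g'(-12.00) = 95.02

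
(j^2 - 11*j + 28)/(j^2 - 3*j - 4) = (j - 7)/(j + 1)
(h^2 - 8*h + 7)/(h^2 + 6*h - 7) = (h - 7)/(h + 7)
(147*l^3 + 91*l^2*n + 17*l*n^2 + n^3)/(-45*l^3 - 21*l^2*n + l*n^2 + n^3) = (-49*l^2 - 14*l*n - n^2)/(15*l^2 + 2*l*n - n^2)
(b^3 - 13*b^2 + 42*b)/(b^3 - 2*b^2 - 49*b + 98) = b*(b - 6)/(b^2 + 5*b - 14)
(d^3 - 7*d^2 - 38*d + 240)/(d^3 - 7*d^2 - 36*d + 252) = (d^2 - 13*d + 40)/(d^2 - 13*d + 42)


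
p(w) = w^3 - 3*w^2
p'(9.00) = 189.00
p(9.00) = 486.00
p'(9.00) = 189.00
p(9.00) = 486.00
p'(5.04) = 45.96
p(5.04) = 51.82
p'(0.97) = -3.00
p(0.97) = -1.91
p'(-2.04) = 24.72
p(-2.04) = -20.97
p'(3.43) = 14.71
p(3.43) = 5.06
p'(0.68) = -2.69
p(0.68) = -1.07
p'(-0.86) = 7.38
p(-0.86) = -2.85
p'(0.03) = -0.18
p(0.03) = -0.00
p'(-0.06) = 0.37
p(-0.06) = -0.01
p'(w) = 3*w^2 - 6*w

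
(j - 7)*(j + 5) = j^2 - 2*j - 35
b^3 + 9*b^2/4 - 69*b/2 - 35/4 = (b - 5)*(b + 1/4)*(b + 7)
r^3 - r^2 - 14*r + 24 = (r - 3)*(r - 2)*(r + 4)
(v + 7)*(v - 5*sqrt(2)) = v^2 - 5*sqrt(2)*v + 7*v - 35*sqrt(2)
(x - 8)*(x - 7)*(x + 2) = x^3 - 13*x^2 + 26*x + 112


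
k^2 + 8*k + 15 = (k + 3)*(k + 5)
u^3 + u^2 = u^2*(u + 1)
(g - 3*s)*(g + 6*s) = g^2 + 3*g*s - 18*s^2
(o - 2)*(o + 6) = o^2 + 4*o - 12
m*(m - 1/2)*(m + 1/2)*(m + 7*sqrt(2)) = m^4 + 7*sqrt(2)*m^3 - m^2/4 - 7*sqrt(2)*m/4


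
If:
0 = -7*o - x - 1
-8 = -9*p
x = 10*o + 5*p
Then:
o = -49/153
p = 8/9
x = 190/153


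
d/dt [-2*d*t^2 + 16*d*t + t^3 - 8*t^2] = -4*d*t + 16*d + 3*t^2 - 16*t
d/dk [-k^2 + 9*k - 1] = 9 - 2*k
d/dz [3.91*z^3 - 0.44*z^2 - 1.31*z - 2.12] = 11.73*z^2 - 0.88*z - 1.31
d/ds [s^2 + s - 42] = 2*s + 1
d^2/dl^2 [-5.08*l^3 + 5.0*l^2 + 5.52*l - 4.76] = 10.0 - 30.48*l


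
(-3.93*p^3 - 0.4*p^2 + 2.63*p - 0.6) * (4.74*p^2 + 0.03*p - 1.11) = -18.6282*p^5 - 2.0139*p^4 + 16.8165*p^3 - 2.3211*p^2 - 2.9373*p + 0.666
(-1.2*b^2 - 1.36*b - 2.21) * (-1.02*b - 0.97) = 1.224*b^3 + 2.5512*b^2 + 3.5734*b + 2.1437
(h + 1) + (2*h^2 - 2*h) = 2*h^2 - h + 1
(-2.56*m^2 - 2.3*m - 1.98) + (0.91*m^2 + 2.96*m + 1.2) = -1.65*m^2 + 0.66*m - 0.78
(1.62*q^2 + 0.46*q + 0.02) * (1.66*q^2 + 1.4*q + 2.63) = 2.6892*q^4 + 3.0316*q^3 + 4.9378*q^2 + 1.2378*q + 0.0526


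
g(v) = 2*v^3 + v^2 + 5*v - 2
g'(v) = 6*v^2 + 2*v + 5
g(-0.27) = -3.32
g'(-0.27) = 4.90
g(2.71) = 58.70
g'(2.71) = 54.48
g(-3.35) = -82.72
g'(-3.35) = 65.64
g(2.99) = 75.35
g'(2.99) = 64.62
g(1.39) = 12.25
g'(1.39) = 19.37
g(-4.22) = -155.59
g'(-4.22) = 103.41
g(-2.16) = -28.29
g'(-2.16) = 28.67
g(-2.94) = -58.88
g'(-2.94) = 50.98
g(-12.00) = -3374.00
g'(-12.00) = 845.00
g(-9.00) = -1424.00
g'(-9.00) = 473.00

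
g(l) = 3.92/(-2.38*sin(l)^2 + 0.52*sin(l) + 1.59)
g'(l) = 3.92*(4.76*sin(l)*cos(l) - 0.52*cos(l))/(-2.38*sin(l)^2 + 0.52*sin(l) + 1.59)^2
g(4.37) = -3.88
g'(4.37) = 6.44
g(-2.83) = 3.25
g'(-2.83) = 5.07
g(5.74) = 5.72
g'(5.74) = -21.29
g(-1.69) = -3.08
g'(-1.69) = 1.51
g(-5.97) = 2.57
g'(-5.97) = 1.52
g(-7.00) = 17.73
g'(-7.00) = -220.52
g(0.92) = 7.88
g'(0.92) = 31.38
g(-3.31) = 2.43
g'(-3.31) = -0.41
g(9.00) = 2.80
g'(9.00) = -2.63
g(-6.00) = 2.53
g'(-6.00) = 1.27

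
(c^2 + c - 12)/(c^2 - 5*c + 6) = (c + 4)/(c - 2)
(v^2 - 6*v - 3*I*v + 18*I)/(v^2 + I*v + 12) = (v - 6)/(v + 4*I)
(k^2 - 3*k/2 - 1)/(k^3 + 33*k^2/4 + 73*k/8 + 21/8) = 4*(k - 2)/(4*k^2 + 31*k + 21)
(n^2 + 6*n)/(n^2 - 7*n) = (n + 6)/(n - 7)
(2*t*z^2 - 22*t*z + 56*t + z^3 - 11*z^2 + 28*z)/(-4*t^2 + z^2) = (z^2 - 11*z + 28)/(-2*t + z)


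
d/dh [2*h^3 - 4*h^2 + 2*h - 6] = 6*h^2 - 8*h + 2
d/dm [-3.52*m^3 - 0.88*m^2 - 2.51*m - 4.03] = -10.56*m^2 - 1.76*m - 2.51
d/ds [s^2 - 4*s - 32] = 2*s - 4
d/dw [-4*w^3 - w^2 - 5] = 2*w*(-6*w - 1)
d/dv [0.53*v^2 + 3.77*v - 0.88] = 1.06*v + 3.77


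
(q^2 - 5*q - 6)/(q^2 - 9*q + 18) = (q + 1)/(q - 3)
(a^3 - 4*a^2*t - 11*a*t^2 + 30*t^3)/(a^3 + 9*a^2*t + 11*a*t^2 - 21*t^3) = (-a^2 + 7*a*t - 10*t^2)/(-a^2 - 6*a*t + 7*t^2)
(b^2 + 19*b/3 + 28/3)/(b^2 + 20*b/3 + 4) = (3*b^2 + 19*b + 28)/(3*b^2 + 20*b + 12)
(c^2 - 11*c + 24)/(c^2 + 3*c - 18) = (c - 8)/(c + 6)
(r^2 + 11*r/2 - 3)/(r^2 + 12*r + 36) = (r - 1/2)/(r + 6)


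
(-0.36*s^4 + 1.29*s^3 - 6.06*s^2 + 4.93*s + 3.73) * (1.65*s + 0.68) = -0.594*s^5 + 1.8837*s^4 - 9.1218*s^3 + 4.0137*s^2 + 9.5069*s + 2.5364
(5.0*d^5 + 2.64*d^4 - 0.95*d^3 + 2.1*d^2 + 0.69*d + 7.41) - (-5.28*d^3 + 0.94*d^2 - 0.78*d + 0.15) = 5.0*d^5 + 2.64*d^4 + 4.33*d^3 + 1.16*d^2 + 1.47*d + 7.26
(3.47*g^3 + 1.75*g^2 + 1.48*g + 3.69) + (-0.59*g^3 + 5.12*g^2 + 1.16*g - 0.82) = 2.88*g^3 + 6.87*g^2 + 2.64*g + 2.87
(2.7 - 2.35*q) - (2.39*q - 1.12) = 3.82 - 4.74*q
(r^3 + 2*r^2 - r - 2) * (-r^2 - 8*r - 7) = -r^5 - 10*r^4 - 22*r^3 - 4*r^2 + 23*r + 14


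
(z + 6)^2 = z^2 + 12*z + 36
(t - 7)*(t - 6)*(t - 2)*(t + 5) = t^4 - 10*t^3 - 7*t^2 + 256*t - 420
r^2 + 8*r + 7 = (r + 1)*(r + 7)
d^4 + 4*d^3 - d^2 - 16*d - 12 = (d - 2)*(d + 1)*(d + 2)*(d + 3)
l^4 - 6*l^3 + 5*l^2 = l^2*(l - 5)*(l - 1)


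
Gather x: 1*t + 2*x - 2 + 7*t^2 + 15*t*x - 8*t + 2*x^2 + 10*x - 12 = 7*t^2 - 7*t + 2*x^2 + x*(15*t + 12) - 14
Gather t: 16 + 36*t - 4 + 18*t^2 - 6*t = 18*t^2 + 30*t + 12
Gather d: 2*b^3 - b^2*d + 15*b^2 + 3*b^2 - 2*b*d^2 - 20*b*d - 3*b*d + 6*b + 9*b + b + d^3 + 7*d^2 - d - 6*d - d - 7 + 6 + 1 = 2*b^3 + 18*b^2 + 16*b + d^3 + d^2*(7 - 2*b) + d*(-b^2 - 23*b - 8)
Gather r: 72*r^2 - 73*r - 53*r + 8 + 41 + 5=72*r^2 - 126*r + 54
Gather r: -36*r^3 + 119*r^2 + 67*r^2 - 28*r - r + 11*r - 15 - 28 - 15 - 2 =-36*r^3 + 186*r^2 - 18*r - 60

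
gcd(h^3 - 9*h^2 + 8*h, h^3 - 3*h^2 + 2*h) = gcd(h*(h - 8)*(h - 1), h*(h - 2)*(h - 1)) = h^2 - h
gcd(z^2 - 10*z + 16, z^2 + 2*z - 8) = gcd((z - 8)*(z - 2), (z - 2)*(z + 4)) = z - 2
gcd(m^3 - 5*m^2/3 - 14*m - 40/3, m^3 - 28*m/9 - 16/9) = m + 4/3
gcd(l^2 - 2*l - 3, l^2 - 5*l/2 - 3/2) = l - 3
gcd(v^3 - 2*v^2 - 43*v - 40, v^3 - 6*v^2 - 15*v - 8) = v^2 - 7*v - 8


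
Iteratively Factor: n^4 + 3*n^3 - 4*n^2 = (n)*(n^3 + 3*n^2 - 4*n) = n*(n + 4)*(n^2 - n) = n*(n - 1)*(n + 4)*(n)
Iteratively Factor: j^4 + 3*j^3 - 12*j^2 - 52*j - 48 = (j + 3)*(j^3 - 12*j - 16) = (j + 2)*(j + 3)*(j^2 - 2*j - 8) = (j + 2)^2*(j + 3)*(j - 4)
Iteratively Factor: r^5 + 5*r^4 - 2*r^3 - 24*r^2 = (r)*(r^4 + 5*r^3 - 2*r^2 - 24*r) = r^2*(r^3 + 5*r^2 - 2*r - 24) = r^2*(r + 4)*(r^2 + r - 6) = r^2*(r - 2)*(r + 4)*(r + 3)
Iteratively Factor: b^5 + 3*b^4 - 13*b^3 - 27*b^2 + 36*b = (b - 3)*(b^4 + 6*b^3 + 5*b^2 - 12*b) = (b - 3)*(b + 3)*(b^3 + 3*b^2 - 4*b) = b*(b - 3)*(b + 3)*(b^2 + 3*b - 4) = b*(b - 3)*(b + 3)*(b + 4)*(b - 1)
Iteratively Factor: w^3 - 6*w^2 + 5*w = (w)*(w^2 - 6*w + 5) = w*(w - 5)*(w - 1)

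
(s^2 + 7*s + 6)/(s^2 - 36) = (s + 1)/(s - 6)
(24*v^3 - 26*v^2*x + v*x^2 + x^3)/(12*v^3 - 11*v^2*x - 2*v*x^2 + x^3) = (6*v + x)/(3*v + x)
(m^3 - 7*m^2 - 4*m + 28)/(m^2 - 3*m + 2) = (m^2 - 5*m - 14)/(m - 1)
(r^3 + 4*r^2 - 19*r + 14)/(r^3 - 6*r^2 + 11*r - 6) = (r + 7)/(r - 3)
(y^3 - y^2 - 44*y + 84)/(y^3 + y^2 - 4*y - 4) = (y^2 + y - 42)/(y^2 + 3*y + 2)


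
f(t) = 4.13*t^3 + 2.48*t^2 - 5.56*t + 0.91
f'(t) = 12.39*t^2 + 4.96*t - 5.56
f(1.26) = 6.10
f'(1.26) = 20.36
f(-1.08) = 4.60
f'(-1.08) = 3.53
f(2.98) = 115.66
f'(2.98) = 119.25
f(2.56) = 72.22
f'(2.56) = 88.34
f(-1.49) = 1.04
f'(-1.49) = 14.56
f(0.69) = -0.39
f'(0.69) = 3.76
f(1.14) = 3.91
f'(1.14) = 16.20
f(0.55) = -0.71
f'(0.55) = 0.92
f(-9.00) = -2758.94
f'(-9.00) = 953.39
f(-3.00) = -71.60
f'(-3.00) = 91.07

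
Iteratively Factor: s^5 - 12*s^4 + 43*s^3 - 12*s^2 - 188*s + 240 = (s - 5)*(s^4 - 7*s^3 + 8*s^2 + 28*s - 48) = (s - 5)*(s - 4)*(s^3 - 3*s^2 - 4*s + 12) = (s - 5)*(s - 4)*(s + 2)*(s^2 - 5*s + 6) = (s - 5)*(s - 4)*(s - 2)*(s + 2)*(s - 3)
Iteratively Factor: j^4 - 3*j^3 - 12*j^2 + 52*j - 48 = (j - 3)*(j^3 - 12*j + 16) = (j - 3)*(j + 4)*(j^2 - 4*j + 4) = (j - 3)*(j - 2)*(j + 4)*(j - 2)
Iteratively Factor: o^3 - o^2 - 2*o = (o)*(o^2 - o - 2) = o*(o - 2)*(o + 1)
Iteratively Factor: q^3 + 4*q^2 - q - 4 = (q + 1)*(q^2 + 3*q - 4) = (q + 1)*(q + 4)*(q - 1)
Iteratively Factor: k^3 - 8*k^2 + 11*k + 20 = (k - 4)*(k^2 - 4*k - 5) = (k - 4)*(k + 1)*(k - 5)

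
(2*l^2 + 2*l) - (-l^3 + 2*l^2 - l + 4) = l^3 + 3*l - 4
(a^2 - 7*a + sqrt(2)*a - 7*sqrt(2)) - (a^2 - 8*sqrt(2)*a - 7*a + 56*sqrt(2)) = 9*sqrt(2)*a - 63*sqrt(2)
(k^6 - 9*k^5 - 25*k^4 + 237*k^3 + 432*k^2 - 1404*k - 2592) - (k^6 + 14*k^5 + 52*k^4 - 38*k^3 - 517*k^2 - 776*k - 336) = -23*k^5 - 77*k^4 + 275*k^3 + 949*k^2 - 628*k - 2256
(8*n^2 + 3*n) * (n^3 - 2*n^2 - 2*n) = 8*n^5 - 13*n^4 - 22*n^3 - 6*n^2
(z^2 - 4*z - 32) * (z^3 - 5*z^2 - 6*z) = z^5 - 9*z^4 - 18*z^3 + 184*z^2 + 192*z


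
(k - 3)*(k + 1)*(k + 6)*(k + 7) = k^4 + 11*k^3 + 13*k^2 - 123*k - 126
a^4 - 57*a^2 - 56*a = a*(a - 8)*(a + 1)*(a + 7)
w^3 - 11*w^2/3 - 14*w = w*(w - 6)*(w + 7/3)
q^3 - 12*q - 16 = (q - 4)*(q + 2)^2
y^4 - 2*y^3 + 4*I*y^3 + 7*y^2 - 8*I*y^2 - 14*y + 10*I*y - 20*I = (y - 2)*(y - 2*I)*(y + I)*(y + 5*I)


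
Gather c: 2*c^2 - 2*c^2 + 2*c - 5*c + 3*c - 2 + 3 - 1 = 0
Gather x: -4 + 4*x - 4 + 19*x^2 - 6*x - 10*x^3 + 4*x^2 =-10*x^3 + 23*x^2 - 2*x - 8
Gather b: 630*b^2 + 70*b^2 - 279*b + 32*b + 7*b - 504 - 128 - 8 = 700*b^2 - 240*b - 640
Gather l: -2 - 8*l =-8*l - 2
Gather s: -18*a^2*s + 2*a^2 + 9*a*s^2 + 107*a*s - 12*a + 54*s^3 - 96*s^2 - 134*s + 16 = 2*a^2 - 12*a + 54*s^3 + s^2*(9*a - 96) + s*(-18*a^2 + 107*a - 134) + 16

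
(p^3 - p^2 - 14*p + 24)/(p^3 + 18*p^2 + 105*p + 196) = (p^2 - 5*p + 6)/(p^2 + 14*p + 49)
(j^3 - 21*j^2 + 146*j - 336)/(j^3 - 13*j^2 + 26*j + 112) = (j - 6)/(j + 2)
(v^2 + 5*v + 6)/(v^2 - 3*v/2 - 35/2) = 2*(v^2 + 5*v + 6)/(2*v^2 - 3*v - 35)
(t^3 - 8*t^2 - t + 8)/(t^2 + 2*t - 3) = (t^2 - 7*t - 8)/(t + 3)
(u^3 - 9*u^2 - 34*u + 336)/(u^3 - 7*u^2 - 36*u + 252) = (u - 8)/(u - 6)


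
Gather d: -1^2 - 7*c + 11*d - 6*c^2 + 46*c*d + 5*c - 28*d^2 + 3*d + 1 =-6*c^2 - 2*c - 28*d^2 + d*(46*c + 14)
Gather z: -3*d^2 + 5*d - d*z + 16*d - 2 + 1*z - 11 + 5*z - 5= -3*d^2 + 21*d + z*(6 - d) - 18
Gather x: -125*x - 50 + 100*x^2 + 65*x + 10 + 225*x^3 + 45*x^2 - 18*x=225*x^3 + 145*x^2 - 78*x - 40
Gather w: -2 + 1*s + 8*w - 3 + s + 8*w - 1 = 2*s + 16*w - 6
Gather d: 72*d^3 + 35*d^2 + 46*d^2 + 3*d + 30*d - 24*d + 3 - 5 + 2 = 72*d^3 + 81*d^2 + 9*d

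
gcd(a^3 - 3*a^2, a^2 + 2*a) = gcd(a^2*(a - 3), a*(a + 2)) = a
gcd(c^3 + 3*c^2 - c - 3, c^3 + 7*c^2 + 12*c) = c + 3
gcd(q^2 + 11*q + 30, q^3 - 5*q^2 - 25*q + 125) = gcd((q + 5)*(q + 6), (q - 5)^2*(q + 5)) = q + 5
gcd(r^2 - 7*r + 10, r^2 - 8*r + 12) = r - 2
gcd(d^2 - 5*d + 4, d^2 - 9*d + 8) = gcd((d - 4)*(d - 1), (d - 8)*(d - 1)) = d - 1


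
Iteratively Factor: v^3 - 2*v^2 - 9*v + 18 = (v + 3)*(v^2 - 5*v + 6) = (v - 3)*(v + 3)*(v - 2)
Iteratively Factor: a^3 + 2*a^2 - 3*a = (a + 3)*(a^2 - a) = (a - 1)*(a + 3)*(a)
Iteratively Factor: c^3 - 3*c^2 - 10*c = (c - 5)*(c^2 + 2*c) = (c - 5)*(c + 2)*(c)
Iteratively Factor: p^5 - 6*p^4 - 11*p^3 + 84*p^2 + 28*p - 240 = (p + 3)*(p^4 - 9*p^3 + 16*p^2 + 36*p - 80) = (p - 5)*(p + 3)*(p^3 - 4*p^2 - 4*p + 16) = (p - 5)*(p + 2)*(p + 3)*(p^2 - 6*p + 8) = (p - 5)*(p - 4)*(p + 2)*(p + 3)*(p - 2)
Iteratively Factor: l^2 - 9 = (l + 3)*(l - 3)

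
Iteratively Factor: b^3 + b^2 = (b + 1)*(b^2) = b*(b + 1)*(b)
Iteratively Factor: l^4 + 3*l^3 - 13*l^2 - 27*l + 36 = (l - 1)*(l^3 + 4*l^2 - 9*l - 36) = (l - 1)*(l + 3)*(l^2 + l - 12) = (l - 3)*(l - 1)*(l + 3)*(l + 4)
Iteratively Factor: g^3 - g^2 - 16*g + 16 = (g - 4)*(g^2 + 3*g - 4) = (g - 4)*(g + 4)*(g - 1)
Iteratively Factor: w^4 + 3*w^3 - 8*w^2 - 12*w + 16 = (w + 4)*(w^3 - w^2 - 4*w + 4) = (w - 1)*(w + 4)*(w^2 - 4) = (w - 2)*(w - 1)*(w + 4)*(w + 2)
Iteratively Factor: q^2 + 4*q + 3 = (q + 1)*(q + 3)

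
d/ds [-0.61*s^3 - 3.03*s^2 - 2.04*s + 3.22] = -1.83*s^2 - 6.06*s - 2.04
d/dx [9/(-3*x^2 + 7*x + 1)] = 9*(6*x - 7)/(-3*x^2 + 7*x + 1)^2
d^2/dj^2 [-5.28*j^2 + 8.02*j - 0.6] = -10.5600000000000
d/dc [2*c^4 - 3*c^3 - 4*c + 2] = 8*c^3 - 9*c^2 - 4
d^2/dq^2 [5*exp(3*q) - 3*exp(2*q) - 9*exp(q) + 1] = (45*exp(2*q) - 12*exp(q) - 9)*exp(q)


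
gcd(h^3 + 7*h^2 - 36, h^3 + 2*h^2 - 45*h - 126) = h^2 + 9*h + 18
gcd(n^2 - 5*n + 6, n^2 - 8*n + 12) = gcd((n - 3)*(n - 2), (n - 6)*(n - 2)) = n - 2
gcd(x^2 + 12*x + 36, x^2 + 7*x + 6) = x + 6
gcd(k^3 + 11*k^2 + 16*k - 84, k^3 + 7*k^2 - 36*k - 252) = k^2 + 13*k + 42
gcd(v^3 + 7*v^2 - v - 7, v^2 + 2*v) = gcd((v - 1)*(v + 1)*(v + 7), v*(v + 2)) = 1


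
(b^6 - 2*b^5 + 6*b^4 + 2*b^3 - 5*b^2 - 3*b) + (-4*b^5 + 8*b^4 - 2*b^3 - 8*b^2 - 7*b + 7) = b^6 - 6*b^5 + 14*b^4 - 13*b^2 - 10*b + 7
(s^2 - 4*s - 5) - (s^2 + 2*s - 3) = -6*s - 2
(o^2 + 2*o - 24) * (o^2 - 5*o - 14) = o^4 - 3*o^3 - 48*o^2 + 92*o + 336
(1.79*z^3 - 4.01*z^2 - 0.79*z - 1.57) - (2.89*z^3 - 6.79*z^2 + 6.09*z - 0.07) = -1.1*z^3 + 2.78*z^2 - 6.88*z - 1.5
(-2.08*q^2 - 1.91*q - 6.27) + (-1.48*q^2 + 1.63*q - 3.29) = -3.56*q^2 - 0.28*q - 9.56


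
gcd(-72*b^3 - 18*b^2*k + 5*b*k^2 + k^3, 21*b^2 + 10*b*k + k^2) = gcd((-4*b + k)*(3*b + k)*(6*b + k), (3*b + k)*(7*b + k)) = 3*b + k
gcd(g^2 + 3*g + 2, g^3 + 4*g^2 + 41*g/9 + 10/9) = g + 2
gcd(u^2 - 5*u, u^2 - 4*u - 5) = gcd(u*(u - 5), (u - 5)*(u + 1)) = u - 5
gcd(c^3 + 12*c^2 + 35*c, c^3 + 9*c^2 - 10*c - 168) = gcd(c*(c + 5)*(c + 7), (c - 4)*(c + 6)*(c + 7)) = c + 7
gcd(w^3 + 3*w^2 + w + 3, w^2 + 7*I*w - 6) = w + I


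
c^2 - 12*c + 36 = (c - 6)^2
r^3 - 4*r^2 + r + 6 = (r - 3)*(r - 2)*(r + 1)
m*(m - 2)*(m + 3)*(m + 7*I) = m^4 + m^3 + 7*I*m^3 - 6*m^2 + 7*I*m^2 - 42*I*m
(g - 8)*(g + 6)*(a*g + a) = a*g^3 - a*g^2 - 50*a*g - 48*a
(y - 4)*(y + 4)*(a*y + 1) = a*y^3 - 16*a*y + y^2 - 16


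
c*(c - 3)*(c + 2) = c^3 - c^2 - 6*c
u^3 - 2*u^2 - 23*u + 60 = (u - 4)*(u - 3)*(u + 5)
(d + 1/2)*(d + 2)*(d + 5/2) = d^3 + 5*d^2 + 29*d/4 + 5/2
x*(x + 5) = x^2 + 5*x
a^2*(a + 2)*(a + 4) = a^4 + 6*a^3 + 8*a^2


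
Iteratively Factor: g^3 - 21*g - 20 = (g + 1)*(g^2 - g - 20) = (g - 5)*(g + 1)*(g + 4)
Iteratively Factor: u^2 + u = (u)*(u + 1)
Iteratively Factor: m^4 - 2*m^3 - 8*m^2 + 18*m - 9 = (m - 3)*(m^3 + m^2 - 5*m + 3) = (m - 3)*(m - 1)*(m^2 + 2*m - 3) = (m - 3)*(m - 1)^2*(m + 3)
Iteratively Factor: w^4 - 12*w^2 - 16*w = (w + 2)*(w^3 - 2*w^2 - 8*w) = (w - 4)*(w + 2)*(w^2 + 2*w) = (w - 4)*(w + 2)^2*(w)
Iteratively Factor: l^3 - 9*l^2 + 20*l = (l - 4)*(l^2 - 5*l) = (l - 5)*(l - 4)*(l)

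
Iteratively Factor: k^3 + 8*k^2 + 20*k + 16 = (k + 2)*(k^2 + 6*k + 8) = (k + 2)*(k + 4)*(k + 2)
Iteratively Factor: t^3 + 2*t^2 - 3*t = (t - 1)*(t^2 + 3*t) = t*(t - 1)*(t + 3)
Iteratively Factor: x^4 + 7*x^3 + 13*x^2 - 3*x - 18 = (x + 3)*(x^3 + 4*x^2 + x - 6) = (x + 2)*(x + 3)*(x^2 + 2*x - 3) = (x + 2)*(x + 3)^2*(x - 1)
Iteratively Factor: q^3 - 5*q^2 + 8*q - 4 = (q - 2)*(q^2 - 3*q + 2) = (q - 2)*(q - 1)*(q - 2)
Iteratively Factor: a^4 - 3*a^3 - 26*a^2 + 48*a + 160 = (a + 2)*(a^3 - 5*a^2 - 16*a + 80) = (a - 5)*(a + 2)*(a^2 - 16) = (a - 5)*(a + 2)*(a + 4)*(a - 4)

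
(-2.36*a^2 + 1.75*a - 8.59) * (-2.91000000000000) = 6.8676*a^2 - 5.0925*a + 24.9969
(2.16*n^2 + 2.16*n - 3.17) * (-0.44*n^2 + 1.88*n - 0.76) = -0.9504*n^4 + 3.1104*n^3 + 3.814*n^2 - 7.6012*n + 2.4092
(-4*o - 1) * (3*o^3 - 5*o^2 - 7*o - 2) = -12*o^4 + 17*o^3 + 33*o^2 + 15*o + 2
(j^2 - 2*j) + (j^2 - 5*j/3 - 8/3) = 2*j^2 - 11*j/3 - 8/3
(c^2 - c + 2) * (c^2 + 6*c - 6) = c^4 + 5*c^3 - 10*c^2 + 18*c - 12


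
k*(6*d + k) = 6*d*k + k^2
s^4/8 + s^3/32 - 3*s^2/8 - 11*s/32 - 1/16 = (s/4 + 1/4)*(s/2 + 1/2)*(s - 2)*(s + 1/4)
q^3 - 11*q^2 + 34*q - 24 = (q - 6)*(q - 4)*(q - 1)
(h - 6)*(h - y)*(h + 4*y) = h^3 + 3*h^2*y - 6*h^2 - 4*h*y^2 - 18*h*y + 24*y^2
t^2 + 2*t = t*(t + 2)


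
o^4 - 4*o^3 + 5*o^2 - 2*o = o*(o - 2)*(o - 1)^2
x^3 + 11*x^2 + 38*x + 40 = (x + 2)*(x + 4)*(x + 5)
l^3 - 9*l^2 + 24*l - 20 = (l - 5)*(l - 2)^2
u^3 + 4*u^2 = u^2*(u + 4)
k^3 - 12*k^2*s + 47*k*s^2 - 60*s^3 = (k - 5*s)*(k - 4*s)*(k - 3*s)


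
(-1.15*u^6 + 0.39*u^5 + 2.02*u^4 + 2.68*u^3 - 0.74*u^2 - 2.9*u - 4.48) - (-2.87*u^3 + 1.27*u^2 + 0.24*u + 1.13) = -1.15*u^6 + 0.39*u^5 + 2.02*u^4 + 5.55*u^3 - 2.01*u^2 - 3.14*u - 5.61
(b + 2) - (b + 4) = -2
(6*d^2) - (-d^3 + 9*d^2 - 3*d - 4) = d^3 - 3*d^2 + 3*d + 4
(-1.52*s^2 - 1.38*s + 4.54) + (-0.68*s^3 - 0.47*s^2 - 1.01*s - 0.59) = -0.68*s^3 - 1.99*s^2 - 2.39*s + 3.95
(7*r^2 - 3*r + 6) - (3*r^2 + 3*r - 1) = 4*r^2 - 6*r + 7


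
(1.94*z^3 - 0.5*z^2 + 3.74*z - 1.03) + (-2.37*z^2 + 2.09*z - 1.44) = 1.94*z^3 - 2.87*z^2 + 5.83*z - 2.47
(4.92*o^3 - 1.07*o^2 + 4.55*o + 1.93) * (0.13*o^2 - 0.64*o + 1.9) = 0.6396*o^5 - 3.2879*o^4 + 10.6243*o^3 - 4.6941*o^2 + 7.4098*o + 3.667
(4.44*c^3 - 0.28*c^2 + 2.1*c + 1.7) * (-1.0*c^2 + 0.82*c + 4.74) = -4.44*c^5 + 3.9208*c^4 + 18.716*c^3 - 1.3052*c^2 + 11.348*c + 8.058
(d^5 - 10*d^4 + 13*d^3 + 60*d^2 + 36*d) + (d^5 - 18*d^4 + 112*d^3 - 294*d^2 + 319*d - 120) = 2*d^5 - 28*d^4 + 125*d^3 - 234*d^2 + 355*d - 120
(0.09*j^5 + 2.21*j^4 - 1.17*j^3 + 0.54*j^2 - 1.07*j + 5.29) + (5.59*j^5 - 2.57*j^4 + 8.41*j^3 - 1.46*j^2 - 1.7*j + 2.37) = 5.68*j^5 - 0.36*j^4 + 7.24*j^3 - 0.92*j^2 - 2.77*j + 7.66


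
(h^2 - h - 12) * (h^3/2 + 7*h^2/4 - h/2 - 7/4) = h^5/2 + 5*h^4/4 - 33*h^3/4 - 89*h^2/4 + 31*h/4 + 21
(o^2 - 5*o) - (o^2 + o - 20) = 20 - 6*o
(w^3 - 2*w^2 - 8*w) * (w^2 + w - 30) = w^5 - w^4 - 40*w^3 + 52*w^2 + 240*w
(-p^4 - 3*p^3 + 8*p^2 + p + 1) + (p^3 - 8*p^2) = -p^4 - 2*p^3 + p + 1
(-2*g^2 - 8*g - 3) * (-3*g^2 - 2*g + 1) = 6*g^4 + 28*g^3 + 23*g^2 - 2*g - 3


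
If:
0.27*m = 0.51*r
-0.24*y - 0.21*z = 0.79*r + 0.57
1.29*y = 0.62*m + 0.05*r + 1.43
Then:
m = -0.389965705576019*z - 1.55252127524451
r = -0.206452432363775*z - 0.821923028070621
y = 0.330496634065794 - 0.195427410135908*z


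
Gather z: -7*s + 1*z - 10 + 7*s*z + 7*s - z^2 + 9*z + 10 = -z^2 + z*(7*s + 10)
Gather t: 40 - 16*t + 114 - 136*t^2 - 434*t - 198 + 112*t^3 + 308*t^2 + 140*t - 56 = 112*t^3 + 172*t^2 - 310*t - 100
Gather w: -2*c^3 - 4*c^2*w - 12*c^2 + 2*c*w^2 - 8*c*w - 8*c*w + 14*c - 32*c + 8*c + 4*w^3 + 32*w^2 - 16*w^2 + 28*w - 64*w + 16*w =-2*c^3 - 12*c^2 - 10*c + 4*w^3 + w^2*(2*c + 16) + w*(-4*c^2 - 16*c - 20)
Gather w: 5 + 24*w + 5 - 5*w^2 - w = -5*w^2 + 23*w + 10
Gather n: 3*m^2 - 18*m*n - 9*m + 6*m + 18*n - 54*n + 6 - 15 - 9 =3*m^2 - 3*m + n*(-18*m - 36) - 18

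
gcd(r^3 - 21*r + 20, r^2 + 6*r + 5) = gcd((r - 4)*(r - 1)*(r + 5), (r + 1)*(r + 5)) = r + 5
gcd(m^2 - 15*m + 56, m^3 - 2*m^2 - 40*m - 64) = m - 8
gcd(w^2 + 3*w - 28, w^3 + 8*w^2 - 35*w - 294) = w + 7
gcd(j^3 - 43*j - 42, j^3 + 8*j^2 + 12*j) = j + 6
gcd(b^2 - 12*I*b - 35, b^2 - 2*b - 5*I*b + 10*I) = b - 5*I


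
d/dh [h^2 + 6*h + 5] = 2*h + 6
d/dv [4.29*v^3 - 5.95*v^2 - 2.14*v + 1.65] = 12.87*v^2 - 11.9*v - 2.14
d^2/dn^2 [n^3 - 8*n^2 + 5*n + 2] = 6*n - 16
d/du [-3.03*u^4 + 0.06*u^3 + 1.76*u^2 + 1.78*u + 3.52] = -12.12*u^3 + 0.18*u^2 + 3.52*u + 1.78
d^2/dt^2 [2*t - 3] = 0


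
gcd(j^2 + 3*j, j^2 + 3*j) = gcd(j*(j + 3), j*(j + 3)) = j^2 + 3*j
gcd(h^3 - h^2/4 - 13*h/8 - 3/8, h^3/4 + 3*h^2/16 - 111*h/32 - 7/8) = h + 1/4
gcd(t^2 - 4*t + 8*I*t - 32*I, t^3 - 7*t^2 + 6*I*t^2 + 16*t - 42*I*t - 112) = t + 8*I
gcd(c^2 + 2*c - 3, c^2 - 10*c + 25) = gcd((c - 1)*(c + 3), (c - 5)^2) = 1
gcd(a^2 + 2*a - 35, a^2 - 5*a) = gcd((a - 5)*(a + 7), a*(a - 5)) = a - 5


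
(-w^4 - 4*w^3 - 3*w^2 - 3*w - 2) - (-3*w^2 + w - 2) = -w^4 - 4*w^3 - 4*w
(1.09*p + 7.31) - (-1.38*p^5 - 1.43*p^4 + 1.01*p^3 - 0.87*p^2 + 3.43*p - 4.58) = 1.38*p^5 + 1.43*p^4 - 1.01*p^3 + 0.87*p^2 - 2.34*p + 11.89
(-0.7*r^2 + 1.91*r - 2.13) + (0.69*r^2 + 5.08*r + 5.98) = -0.01*r^2 + 6.99*r + 3.85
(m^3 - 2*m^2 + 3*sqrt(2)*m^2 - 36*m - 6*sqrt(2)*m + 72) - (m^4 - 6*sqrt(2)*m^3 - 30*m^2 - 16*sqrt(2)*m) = -m^4 + m^3 + 6*sqrt(2)*m^3 + 3*sqrt(2)*m^2 + 28*m^2 - 36*m + 10*sqrt(2)*m + 72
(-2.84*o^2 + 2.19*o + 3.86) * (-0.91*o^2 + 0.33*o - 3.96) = 2.5844*o^4 - 2.9301*o^3 + 8.4565*o^2 - 7.3986*o - 15.2856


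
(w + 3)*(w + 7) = w^2 + 10*w + 21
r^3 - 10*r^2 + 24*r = r*(r - 6)*(r - 4)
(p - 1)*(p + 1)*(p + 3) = p^3 + 3*p^2 - p - 3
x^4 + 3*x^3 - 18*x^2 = x^2*(x - 3)*(x + 6)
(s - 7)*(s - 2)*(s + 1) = s^3 - 8*s^2 + 5*s + 14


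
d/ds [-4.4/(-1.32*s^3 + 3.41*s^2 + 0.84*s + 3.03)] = (-17.424*s^2 + 30.008*s + 3.696)/(-1.32*s^3 + 3.41*s^2 + 0.84*s + 3.03)^2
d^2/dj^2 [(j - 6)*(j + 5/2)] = 2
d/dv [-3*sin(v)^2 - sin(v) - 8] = -(6*sin(v) + 1)*cos(v)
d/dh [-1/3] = 0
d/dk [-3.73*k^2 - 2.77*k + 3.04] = -7.46*k - 2.77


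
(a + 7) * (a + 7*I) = a^2 + 7*a + 7*I*a + 49*I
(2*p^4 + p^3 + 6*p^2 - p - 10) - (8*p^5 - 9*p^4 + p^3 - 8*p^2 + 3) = -8*p^5 + 11*p^4 + 14*p^2 - p - 13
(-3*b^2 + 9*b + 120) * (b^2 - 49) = -3*b^4 + 9*b^3 + 267*b^2 - 441*b - 5880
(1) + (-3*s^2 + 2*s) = -3*s^2 + 2*s + 1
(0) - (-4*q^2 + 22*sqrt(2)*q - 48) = 4*q^2 - 22*sqrt(2)*q + 48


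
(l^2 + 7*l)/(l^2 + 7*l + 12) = l*(l + 7)/(l^2 + 7*l + 12)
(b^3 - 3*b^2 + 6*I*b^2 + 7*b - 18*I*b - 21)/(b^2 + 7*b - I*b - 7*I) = (b^2 + b*(-3 + 7*I) - 21*I)/(b + 7)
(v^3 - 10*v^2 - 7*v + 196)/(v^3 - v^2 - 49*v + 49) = (v^2 - 3*v - 28)/(v^2 + 6*v - 7)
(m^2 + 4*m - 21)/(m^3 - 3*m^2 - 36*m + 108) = (m + 7)/(m^2 - 36)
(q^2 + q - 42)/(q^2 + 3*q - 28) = (q - 6)/(q - 4)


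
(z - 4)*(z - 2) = z^2 - 6*z + 8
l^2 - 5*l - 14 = (l - 7)*(l + 2)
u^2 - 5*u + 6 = (u - 3)*(u - 2)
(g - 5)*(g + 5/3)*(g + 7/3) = g^3 - g^2 - 145*g/9 - 175/9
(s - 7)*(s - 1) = s^2 - 8*s + 7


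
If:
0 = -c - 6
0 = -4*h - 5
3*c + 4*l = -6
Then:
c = -6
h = -5/4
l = 3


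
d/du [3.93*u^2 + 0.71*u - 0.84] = 7.86*u + 0.71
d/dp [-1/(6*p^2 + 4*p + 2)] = (3*p + 1)/(3*p^2 + 2*p + 1)^2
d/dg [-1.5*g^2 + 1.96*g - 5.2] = 1.96 - 3.0*g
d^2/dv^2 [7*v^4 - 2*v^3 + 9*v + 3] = 12*v*(7*v - 1)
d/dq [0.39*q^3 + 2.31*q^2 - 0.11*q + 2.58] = 1.17*q^2 + 4.62*q - 0.11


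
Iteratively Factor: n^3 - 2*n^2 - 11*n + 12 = (n - 4)*(n^2 + 2*n - 3) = (n - 4)*(n - 1)*(n + 3)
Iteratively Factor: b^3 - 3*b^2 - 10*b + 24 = (b - 2)*(b^2 - b - 12) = (b - 4)*(b - 2)*(b + 3)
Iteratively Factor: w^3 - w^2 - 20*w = (w + 4)*(w^2 - 5*w) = (w - 5)*(w + 4)*(w)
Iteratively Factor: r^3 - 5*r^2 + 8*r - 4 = (r - 2)*(r^2 - 3*r + 2) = (r - 2)*(r - 1)*(r - 2)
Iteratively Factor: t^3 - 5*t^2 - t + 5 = (t - 1)*(t^2 - 4*t - 5) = (t - 1)*(t + 1)*(t - 5)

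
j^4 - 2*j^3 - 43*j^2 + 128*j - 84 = (j - 6)*(j - 2)*(j - 1)*(j + 7)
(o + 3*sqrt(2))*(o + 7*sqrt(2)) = o^2 + 10*sqrt(2)*o + 42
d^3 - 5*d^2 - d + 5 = (d - 5)*(d - 1)*(d + 1)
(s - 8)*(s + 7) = s^2 - s - 56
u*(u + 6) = u^2 + 6*u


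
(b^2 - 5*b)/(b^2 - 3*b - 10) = b/(b + 2)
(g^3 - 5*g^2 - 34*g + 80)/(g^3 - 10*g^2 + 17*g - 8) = (g^2 + 3*g - 10)/(g^2 - 2*g + 1)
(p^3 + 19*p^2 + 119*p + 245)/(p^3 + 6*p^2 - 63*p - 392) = (p + 5)/(p - 8)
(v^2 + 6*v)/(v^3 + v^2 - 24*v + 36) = v/(v^2 - 5*v + 6)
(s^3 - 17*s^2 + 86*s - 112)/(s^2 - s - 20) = (-s^3 + 17*s^2 - 86*s + 112)/(-s^2 + s + 20)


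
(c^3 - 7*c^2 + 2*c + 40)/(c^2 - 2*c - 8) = c - 5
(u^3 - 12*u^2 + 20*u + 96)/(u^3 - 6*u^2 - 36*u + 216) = (u^2 - 6*u - 16)/(u^2 - 36)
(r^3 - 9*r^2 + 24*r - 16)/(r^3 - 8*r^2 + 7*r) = (r^2 - 8*r + 16)/(r*(r - 7))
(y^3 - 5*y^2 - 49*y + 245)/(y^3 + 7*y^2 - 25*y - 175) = (y - 7)/(y + 5)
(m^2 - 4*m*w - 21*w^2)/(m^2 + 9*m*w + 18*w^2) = (m - 7*w)/(m + 6*w)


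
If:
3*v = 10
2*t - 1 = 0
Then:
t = 1/2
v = 10/3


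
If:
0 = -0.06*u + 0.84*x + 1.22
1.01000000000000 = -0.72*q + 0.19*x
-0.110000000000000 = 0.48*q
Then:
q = -0.23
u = 82.60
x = 4.45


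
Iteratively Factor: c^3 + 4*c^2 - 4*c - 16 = (c + 2)*(c^2 + 2*c - 8) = (c + 2)*(c + 4)*(c - 2)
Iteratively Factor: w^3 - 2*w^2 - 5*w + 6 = (w + 2)*(w^2 - 4*w + 3) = (w - 1)*(w + 2)*(w - 3)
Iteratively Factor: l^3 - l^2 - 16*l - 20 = (l + 2)*(l^2 - 3*l - 10) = (l + 2)^2*(l - 5)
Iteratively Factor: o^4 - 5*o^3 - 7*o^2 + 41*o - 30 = (o - 2)*(o^3 - 3*o^2 - 13*o + 15) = (o - 2)*(o + 3)*(o^2 - 6*o + 5) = (o - 5)*(o - 2)*(o + 3)*(o - 1)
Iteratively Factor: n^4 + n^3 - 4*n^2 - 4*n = (n)*(n^3 + n^2 - 4*n - 4) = n*(n + 1)*(n^2 - 4) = n*(n - 2)*(n + 1)*(n + 2)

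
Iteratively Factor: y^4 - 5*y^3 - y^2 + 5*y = (y - 5)*(y^3 - y) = (y - 5)*(y - 1)*(y^2 + y) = (y - 5)*(y - 1)*(y + 1)*(y)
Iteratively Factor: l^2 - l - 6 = (l + 2)*(l - 3)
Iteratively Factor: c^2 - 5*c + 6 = (c - 2)*(c - 3)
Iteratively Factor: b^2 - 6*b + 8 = (b - 4)*(b - 2)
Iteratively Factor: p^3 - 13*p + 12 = (p - 1)*(p^2 + p - 12) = (p - 1)*(p + 4)*(p - 3)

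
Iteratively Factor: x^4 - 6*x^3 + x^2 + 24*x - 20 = (x - 2)*(x^3 - 4*x^2 - 7*x + 10) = (x - 2)*(x - 1)*(x^2 - 3*x - 10) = (x - 5)*(x - 2)*(x - 1)*(x + 2)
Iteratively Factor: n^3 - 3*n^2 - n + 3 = (n - 1)*(n^2 - 2*n - 3) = (n - 1)*(n + 1)*(n - 3)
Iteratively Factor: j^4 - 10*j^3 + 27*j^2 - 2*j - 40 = (j - 2)*(j^3 - 8*j^2 + 11*j + 20) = (j - 2)*(j + 1)*(j^2 - 9*j + 20) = (j - 5)*(j - 2)*(j + 1)*(j - 4)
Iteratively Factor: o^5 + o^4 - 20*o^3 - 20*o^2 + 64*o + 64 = (o - 2)*(o^4 + 3*o^3 - 14*o^2 - 48*o - 32) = (o - 4)*(o - 2)*(o^3 + 7*o^2 + 14*o + 8) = (o - 4)*(o - 2)*(o + 2)*(o^2 + 5*o + 4) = (o - 4)*(o - 2)*(o + 2)*(o + 4)*(o + 1)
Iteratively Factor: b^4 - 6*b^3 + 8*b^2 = (b - 2)*(b^3 - 4*b^2) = b*(b - 2)*(b^2 - 4*b) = b*(b - 4)*(b - 2)*(b)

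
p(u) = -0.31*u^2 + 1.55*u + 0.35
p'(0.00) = 1.55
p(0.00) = 0.35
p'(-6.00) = 5.27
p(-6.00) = -20.11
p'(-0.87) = 2.09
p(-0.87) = -1.23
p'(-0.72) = 2.00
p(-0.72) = -0.93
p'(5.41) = -1.80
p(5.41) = -0.34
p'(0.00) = 1.55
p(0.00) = 0.35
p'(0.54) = 1.22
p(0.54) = 1.10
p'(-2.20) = 2.91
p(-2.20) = -4.56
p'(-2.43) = 3.06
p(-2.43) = -5.25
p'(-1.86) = 2.70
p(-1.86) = -3.61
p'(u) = 1.55 - 0.62*u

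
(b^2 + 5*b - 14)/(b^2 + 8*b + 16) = (b^2 + 5*b - 14)/(b^2 + 8*b + 16)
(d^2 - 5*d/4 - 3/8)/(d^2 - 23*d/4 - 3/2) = (d - 3/2)/(d - 6)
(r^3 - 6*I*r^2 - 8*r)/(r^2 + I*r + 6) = r*(r - 4*I)/(r + 3*I)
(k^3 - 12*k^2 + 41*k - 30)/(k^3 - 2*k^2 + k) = (k^2 - 11*k + 30)/(k*(k - 1))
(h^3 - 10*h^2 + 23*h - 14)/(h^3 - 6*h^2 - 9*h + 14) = (h - 2)/(h + 2)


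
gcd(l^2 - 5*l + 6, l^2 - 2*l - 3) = l - 3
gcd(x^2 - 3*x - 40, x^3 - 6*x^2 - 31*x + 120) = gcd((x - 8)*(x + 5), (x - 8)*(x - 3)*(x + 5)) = x^2 - 3*x - 40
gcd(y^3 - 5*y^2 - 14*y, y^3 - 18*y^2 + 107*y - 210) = y - 7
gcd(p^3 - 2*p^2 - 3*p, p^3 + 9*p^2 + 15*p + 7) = p + 1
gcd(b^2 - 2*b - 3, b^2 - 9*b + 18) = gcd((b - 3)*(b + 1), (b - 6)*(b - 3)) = b - 3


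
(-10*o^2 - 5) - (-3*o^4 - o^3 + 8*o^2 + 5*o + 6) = 3*o^4 + o^3 - 18*o^2 - 5*o - 11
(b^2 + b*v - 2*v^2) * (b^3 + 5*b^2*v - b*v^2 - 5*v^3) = b^5 + 6*b^4*v + 2*b^3*v^2 - 16*b^2*v^3 - 3*b*v^4 + 10*v^5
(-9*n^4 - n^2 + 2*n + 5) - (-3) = -9*n^4 - n^2 + 2*n + 8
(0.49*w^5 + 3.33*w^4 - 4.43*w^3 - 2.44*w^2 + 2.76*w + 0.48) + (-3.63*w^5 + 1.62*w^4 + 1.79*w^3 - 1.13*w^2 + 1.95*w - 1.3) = -3.14*w^5 + 4.95*w^4 - 2.64*w^3 - 3.57*w^2 + 4.71*w - 0.82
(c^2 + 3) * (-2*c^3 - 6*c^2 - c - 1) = -2*c^5 - 6*c^4 - 7*c^3 - 19*c^2 - 3*c - 3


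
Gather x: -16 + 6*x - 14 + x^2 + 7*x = x^2 + 13*x - 30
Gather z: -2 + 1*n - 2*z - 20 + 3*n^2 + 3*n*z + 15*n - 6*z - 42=3*n^2 + 16*n + z*(3*n - 8) - 64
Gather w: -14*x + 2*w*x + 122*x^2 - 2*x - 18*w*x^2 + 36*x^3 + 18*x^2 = w*(-18*x^2 + 2*x) + 36*x^3 + 140*x^2 - 16*x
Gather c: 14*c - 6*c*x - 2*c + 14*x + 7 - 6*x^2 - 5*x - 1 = c*(12 - 6*x) - 6*x^2 + 9*x + 6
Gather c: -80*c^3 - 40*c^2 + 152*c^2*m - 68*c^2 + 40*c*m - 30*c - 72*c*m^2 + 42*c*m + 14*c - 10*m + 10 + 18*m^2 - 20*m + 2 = -80*c^3 + c^2*(152*m - 108) + c*(-72*m^2 + 82*m - 16) + 18*m^2 - 30*m + 12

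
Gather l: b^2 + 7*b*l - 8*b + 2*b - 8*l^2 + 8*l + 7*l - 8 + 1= b^2 - 6*b - 8*l^2 + l*(7*b + 15) - 7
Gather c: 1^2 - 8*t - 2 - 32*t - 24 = -40*t - 25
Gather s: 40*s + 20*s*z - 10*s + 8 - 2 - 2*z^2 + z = s*(20*z + 30) - 2*z^2 + z + 6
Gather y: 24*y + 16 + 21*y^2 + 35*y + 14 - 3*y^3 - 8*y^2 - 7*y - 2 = -3*y^3 + 13*y^2 + 52*y + 28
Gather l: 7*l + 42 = 7*l + 42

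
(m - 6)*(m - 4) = m^2 - 10*m + 24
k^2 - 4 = (k - 2)*(k + 2)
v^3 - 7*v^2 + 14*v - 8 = (v - 4)*(v - 2)*(v - 1)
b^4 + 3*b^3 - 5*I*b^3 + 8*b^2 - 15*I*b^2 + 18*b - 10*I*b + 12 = (b + 1)*(b + 2)*(b - 6*I)*(b + I)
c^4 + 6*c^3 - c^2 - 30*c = c*(c - 2)*(c + 3)*(c + 5)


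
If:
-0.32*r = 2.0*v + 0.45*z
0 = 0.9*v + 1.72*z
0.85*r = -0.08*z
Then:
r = 0.00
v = 0.00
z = 0.00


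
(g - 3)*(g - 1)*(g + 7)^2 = g^4 + 10*g^3 - 4*g^2 - 154*g + 147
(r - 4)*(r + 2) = r^2 - 2*r - 8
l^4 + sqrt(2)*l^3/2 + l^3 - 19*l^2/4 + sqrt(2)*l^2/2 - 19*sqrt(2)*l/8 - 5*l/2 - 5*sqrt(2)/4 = (l - 2)*(l + 1/2)*(l + 5/2)*(l + sqrt(2)/2)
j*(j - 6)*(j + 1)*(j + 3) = j^4 - 2*j^3 - 21*j^2 - 18*j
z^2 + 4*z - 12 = (z - 2)*(z + 6)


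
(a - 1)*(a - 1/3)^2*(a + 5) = a^4 + 10*a^3/3 - 68*a^2/9 + 34*a/9 - 5/9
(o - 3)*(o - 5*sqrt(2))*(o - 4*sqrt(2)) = o^3 - 9*sqrt(2)*o^2 - 3*o^2 + 27*sqrt(2)*o + 40*o - 120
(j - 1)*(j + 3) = j^2 + 2*j - 3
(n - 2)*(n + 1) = n^2 - n - 2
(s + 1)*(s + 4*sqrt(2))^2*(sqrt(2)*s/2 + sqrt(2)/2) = sqrt(2)*s^4/2 + sqrt(2)*s^3 + 8*s^3 + 16*s^2 + 33*sqrt(2)*s^2/2 + 8*s + 32*sqrt(2)*s + 16*sqrt(2)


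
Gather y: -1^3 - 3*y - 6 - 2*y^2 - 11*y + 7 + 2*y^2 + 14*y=0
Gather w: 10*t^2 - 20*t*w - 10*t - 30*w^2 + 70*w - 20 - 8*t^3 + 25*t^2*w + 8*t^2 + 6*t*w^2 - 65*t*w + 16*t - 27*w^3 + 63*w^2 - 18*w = -8*t^3 + 18*t^2 + 6*t - 27*w^3 + w^2*(6*t + 33) + w*(25*t^2 - 85*t + 52) - 20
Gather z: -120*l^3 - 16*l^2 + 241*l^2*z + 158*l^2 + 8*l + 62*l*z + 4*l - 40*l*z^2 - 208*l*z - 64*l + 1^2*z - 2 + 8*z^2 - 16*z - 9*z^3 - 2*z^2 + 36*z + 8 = -120*l^3 + 142*l^2 - 52*l - 9*z^3 + z^2*(6 - 40*l) + z*(241*l^2 - 146*l + 21) + 6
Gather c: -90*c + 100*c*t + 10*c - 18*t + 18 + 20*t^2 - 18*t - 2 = c*(100*t - 80) + 20*t^2 - 36*t + 16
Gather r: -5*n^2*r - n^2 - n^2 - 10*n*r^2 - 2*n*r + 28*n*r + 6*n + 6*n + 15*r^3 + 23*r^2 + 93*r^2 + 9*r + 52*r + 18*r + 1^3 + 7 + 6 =-2*n^2 + 12*n + 15*r^3 + r^2*(116 - 10*n) + r*(-5*n^2 + 26*n + 79) + 14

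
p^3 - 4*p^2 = p^2*(p - 4)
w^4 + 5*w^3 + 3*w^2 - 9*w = w*(w - 1)*(w + 3)^2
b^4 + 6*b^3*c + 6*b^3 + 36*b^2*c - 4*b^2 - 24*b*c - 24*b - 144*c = (b - 2)*(b + 2)*(b + 6)*(b + 6*c)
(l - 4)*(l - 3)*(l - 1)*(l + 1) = l^4 - 7*l^3 + 11*l^2 + 7*l - 12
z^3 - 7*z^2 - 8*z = z*(z - 8)*(z + 1)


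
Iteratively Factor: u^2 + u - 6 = (u - 2)*(u + 3)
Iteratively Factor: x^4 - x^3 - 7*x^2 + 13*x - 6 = (x + 3)*(x^3 - 4*x^2 + 5*x - 2) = (x - 1)*(x + 3)*(x^2 - 3*x + 2) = (x - 1)^2*(x + 3)*(x - 2)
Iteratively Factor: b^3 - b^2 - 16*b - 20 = (b - 5)*(b^2 + 4*b + 4) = (b - 5)*(b + 2)*(b + 2)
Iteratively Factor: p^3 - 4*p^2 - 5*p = (p + 1)*(p^2 - 5*p) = (p - 5)*(p + 1)*(p)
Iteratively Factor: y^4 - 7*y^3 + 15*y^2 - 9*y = (y - 3)*(y^3 - 4*y^2 + 3*y) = (y - 3)^2*(y^2 - y) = y*(y - 3)^2*(y - 1)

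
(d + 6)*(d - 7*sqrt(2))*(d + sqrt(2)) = d^3 - 6*sqrt(2)*d^2 + 6*d^2 - 36*sqrt(2)*d - 14*d - 84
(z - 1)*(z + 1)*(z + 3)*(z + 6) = z^4 + 9*z^3 + 17*z^2 - 9*z - 18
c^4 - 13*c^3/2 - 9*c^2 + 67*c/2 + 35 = (c - 7)*(c - 5/2)*(c + 1)*(c + 2)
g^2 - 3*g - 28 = (g - 7)*(g + 4)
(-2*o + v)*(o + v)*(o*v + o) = -2*o^3*v - 2*o^3 - o^2*v^2 - o^2*v + o*v^3 + o*v^2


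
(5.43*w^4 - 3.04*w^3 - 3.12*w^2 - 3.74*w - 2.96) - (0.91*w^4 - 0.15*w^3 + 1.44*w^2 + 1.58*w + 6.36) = 4.52*w^4 - 2.89*w^3 - 4.56*w^2 - 5.32*w - 9.32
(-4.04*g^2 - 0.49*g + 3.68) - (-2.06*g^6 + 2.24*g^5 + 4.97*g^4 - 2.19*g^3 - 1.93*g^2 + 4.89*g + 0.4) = 2.06*g^6 - 2.24*g^5 - 4.97*g^4 + 2.19*g^3 - 2.11*g^2 - 5.38*g + 3.28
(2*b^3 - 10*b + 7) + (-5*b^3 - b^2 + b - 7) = -3*b^3 - b^2 - 9*b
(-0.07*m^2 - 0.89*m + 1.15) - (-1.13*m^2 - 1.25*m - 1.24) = 1.06*m^2 + 0.36*m + 2.39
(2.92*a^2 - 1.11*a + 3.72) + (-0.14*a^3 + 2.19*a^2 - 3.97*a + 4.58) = -0.14*a^3 + 5.11*a^2 - 5.08*a + 8.3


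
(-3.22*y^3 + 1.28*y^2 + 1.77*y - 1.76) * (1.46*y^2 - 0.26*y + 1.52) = -4.7012*y^5 + 2.706*y^4 - 2.643*y^3 - 1.0842*y^2 + 3.148*y - 2.6752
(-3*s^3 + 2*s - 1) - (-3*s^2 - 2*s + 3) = -3*s^3 + 3*s^2 + 4*s - 4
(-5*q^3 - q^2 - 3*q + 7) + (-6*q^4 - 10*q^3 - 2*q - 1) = -6*q^4 - 15*q^3 - q^2 - 5*q + 6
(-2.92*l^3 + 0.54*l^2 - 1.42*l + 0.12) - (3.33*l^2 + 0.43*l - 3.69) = -2.92*l^3 - 2.79*l^2 - 1.85*l + 3.81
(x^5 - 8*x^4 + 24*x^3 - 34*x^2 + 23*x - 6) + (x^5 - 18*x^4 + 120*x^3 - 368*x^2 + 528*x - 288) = 2*x^5 - 26*x^4 + 144*x^3 - 402*x^2 + 551*x - 294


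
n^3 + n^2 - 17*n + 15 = (n - 3)*(n - 1)*(n + 5)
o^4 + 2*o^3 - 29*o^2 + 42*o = o*(o - 3)*(o - 2)*(o + 7)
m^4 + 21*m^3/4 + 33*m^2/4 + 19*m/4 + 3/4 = (m + 1/4)*(m + 1)^2*(m + 3)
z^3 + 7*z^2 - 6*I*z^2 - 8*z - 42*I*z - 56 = (z + 7)*(z - 4*I)*(z - 2*I)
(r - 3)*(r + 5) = r^2 + 2*r - 15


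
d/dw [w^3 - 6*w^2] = 3*w*(w - 4)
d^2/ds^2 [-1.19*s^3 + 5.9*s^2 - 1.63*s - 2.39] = 11.8 - 7.14*s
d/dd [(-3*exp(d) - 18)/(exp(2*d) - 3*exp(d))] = 3*(exp(2*d) + 12*exp(d) - 18)*exp(-d)/(exp(2*d) - 6*exp(d) + 9)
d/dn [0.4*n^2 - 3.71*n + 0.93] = 0.8*n - 3.71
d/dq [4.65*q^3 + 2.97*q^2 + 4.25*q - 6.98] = 13.95*q^2 + 5.94*q + 4.25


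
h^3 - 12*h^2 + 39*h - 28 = (h - 7)*(h - 4)*(h - 1)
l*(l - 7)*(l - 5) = l^3 - 12*l^2 + 35*l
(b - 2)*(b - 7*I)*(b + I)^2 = b^4 - 2*b^3 - 5*I*b^3 + 13*b^2 + 10*I*b^2 - 26*b + 7*I*b - 14*I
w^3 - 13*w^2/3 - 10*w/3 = w*(w - 5)*(w + 2/3)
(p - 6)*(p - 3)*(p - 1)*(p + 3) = p^4 - 7*p^3 - 3*p^2 + 63*p - 54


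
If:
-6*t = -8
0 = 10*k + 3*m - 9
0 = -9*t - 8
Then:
No Solution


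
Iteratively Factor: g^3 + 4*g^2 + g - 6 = (g + 2)*(g^2 + 2*g - 3) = (g - 1)*(g + 2)*(g + 3)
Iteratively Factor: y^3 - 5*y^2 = (y - 5)*(y^2) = y*(y - 5)*(y)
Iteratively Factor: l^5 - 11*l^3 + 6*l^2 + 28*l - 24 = (l - 1)*(l^4 + l^3 - 10*l^2 - 4*l + 24) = (l - 1)*(l + 2)*(l^3 - l^2 - 8*l + 12) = (l - 1)*(l + 2)*(l + 3)*(l^2 - 4*l + 4) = (l - 2)*(l - 1)*(l + 2)*(l + 3)*(l - 2)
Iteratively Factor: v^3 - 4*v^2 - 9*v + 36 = (v - 3)*(v^2 - v - 12) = (v - 3)*(v + 3)*(v - 4)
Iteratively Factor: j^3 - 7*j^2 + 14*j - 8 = (j - 4)*(j^2 - 3*j + 2) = (j - 4)*(j - 1)*(j - 2)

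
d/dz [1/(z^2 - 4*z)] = 2*(2 - z)/(z^2*(z - 4)^2)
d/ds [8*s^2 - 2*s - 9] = 16*s - 2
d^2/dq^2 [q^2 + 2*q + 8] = 2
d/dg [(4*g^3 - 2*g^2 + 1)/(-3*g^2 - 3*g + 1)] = (-12*g^4 - 24*g^3 + 18*g^2 + 2*g + 3)/(9*g^4 + 18*g^3 + 3*g^2 - 6*g + 1)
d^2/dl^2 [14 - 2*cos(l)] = 2*cos(l)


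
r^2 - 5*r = r*(r - 5)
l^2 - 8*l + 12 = (l - 6)*(l - 2)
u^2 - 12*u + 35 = (u - 7)*(u - 5)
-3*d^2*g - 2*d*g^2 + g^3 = g*(-3*d + g)*(d + g)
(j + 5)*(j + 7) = j^2 + 12*j + 35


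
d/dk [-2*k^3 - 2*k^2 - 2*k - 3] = -6*k^2 - 4*k - 2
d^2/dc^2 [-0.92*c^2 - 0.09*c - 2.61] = -1.84000000000000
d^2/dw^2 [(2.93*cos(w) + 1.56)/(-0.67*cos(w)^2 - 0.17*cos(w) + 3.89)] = (0.0739049503256551*(1 - cos(w)^2)^2 + 0.0393957715763688*cos(w)^5 + 1.30955871411487*cos(w)^3 + 0.568471156147884*cos(w)^2 - 0.0454132192392511*cos(w) - 0.436241023549576)/(0.208074534161491*cos(w)^2 + 0.0527950310559006*cos(w) - 1.20807453416149)^3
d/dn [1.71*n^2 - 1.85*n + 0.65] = 3.42*n - 1.85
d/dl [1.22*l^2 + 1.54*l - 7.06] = 2.44*l + 1.54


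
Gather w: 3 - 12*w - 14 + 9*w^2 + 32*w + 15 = 9*w^2 + 20*w + 4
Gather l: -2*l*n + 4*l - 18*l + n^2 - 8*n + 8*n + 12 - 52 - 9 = l*(-2*n - 14) + n^2 - 49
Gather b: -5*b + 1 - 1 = -5*b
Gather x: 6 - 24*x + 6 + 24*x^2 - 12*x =24*x^2 - 36*x + 12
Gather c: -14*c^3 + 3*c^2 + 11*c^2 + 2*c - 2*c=-14*c^3 + 14*c^2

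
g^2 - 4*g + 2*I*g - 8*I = (g - 4)*(g + 2*I)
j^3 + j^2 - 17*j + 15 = (j - 3)*(j - 1)*(j + 5)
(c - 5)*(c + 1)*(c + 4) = c^3 - 21*c - 20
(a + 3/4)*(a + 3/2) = a^2 + 9*a/4 + 9/8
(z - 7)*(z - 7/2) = z^2 - 21*z/2 + 49/2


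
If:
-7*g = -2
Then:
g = 2/7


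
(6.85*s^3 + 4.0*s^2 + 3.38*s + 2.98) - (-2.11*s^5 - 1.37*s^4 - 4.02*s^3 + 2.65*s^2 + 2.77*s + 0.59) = 2.11*s^5 + 1.37*s^4 + 10.87*s^3 + 1.35*s^2 + 0.61*s + 2.39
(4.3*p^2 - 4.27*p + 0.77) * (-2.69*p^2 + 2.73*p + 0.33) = -11.567*p^4 + 23.2253*p^3 - 12.3094*p^2 + 0.693*p + 0.2541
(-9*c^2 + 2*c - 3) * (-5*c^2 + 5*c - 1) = 45*c^4 - 55*c^3 + 34*c^2 - 17*c + 3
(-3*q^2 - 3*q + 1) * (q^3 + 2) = -3*q^5 - 3*q^4 + q^3 - 6*q^2 - 6*q + 2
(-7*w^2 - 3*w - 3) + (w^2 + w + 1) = -6*w^2 - 2*w - 2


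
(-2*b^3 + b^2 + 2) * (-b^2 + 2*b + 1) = 2*b^5 - 5*b^4 - b^2 + 4*b + 2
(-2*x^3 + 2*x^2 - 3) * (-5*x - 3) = 10*x^4 - 4*x^3 - 6*x^2 + 15*x + 9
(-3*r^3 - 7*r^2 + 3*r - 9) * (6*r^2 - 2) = -18*r^5 - 42*r^4 + 24*r^3 - 40*r^2 - 6*r + 18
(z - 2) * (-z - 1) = -z^2 + z + 2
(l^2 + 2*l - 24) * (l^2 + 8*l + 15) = l^4 + 10*l^3 + 7*l^2 - 162*l - 360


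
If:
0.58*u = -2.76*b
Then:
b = -0.210144927536232*u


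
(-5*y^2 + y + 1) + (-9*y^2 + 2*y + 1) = -14*y^2 + 3*y + 2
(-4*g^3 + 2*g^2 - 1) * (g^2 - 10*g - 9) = -4*g^5 + 42*g^4 + 16*g^3 - 19*g^2 + 10*g + 9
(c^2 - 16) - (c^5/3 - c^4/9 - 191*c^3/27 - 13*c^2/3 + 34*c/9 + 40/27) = -c^5/3 + c^4/9 + 191*c^3/27 + 16*c^2/3 - 34*c/9 - 472/27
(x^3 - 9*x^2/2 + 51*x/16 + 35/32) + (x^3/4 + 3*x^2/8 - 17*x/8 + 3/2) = 5*x^3/4 - 33*x^2/8 + 17*x/16 + 83/32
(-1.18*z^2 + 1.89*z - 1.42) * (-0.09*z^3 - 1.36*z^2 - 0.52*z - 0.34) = 0.1062*z^5 + 1.4347*z^4 - 1.829*z^3 + 1.3496*z^2 + 0.0957999999999999*z + 0.4828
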